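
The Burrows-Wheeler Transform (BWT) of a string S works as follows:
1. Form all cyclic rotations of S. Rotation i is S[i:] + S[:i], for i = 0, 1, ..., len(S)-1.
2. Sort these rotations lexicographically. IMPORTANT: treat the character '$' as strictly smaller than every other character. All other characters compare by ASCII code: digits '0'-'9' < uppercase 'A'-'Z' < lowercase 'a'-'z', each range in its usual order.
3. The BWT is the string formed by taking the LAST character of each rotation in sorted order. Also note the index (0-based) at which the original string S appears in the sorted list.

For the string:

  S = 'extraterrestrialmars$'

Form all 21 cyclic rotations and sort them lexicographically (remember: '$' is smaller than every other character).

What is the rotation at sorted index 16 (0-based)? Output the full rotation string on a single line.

All 21 rotations (rotation i = S[i:]+S[:i]):
  rot[0] = extraterrestrialmars$
  rot[1] = xtraterrestrialmars$e
  rot[2] = traterrestrialmars$ex
  rot[3] = raterrestrialmars$ext
  rot[4] = aterrestrialmars$extr
  rot[5] = terrestrialmars$extra
  rot[6] = errestrialmars$extrat
  rot[7] = rrestrialmars$extrate
  rot[8] = restrialmars$extrater
  rot[9] = estrialmars$extraterr
  rot[10] = strialmars$extraterre
  rot[11] = trialmars$extraterres
  rot[12] = rialmars$extraterrest
  rot[13] = ialmars$extraterrestr
  rot[14] = almars$extraterrestri
  rot[15] = lmars$extraterrestria
  rot[16] = mars$extraterrestrial
  rot[17] = ars$extraterrestrialm
  rot[18] = rs$extraterrestrialma
  rot[19] = s$extraterrestrialmar
  rot[20] = $extraterrestrialmars
Sorted (with $ < everything):
  sorted[0] = $extraterrestrialmars
  sorted[1] = almars$extraterrestri
  sorted[2] = ars$extraterrestrialm
  sorted[3] = aterrestrialmars$extr
  sorted[4] = errestrialmars$extrat
  sorted[5] = estrialmars$extraterr
  sorted[6] = extraterrestrialmars$
  sorted[7] = ialmars$extraterrestr
  sorted[8] = lmars$extraterrestria
  sorted[9] = mars$extraterrestrial
  sorted[10] = raterrestrialmars$ext
  sorted[11] = restrialmars$extrater
  sorted[12] = rialmars$extraterrest
  sorted[13] = rrestrialmars$extrate
  sorted[14] = rs$extraterrestrialma
  sorted[15] = s$extraterrestrialmar
  sorted[16] = strialmars$extraterre
  sorted[17] = terrestrialmars$extra
  sorted[18] = traterrestrialmars$ex
  sorted[19] = trialmars$extraterres
  sorted[20] = xtraterrestrialmars$e
sorted[16] = strialmars$extraterre

Answer: strialmars$extraterre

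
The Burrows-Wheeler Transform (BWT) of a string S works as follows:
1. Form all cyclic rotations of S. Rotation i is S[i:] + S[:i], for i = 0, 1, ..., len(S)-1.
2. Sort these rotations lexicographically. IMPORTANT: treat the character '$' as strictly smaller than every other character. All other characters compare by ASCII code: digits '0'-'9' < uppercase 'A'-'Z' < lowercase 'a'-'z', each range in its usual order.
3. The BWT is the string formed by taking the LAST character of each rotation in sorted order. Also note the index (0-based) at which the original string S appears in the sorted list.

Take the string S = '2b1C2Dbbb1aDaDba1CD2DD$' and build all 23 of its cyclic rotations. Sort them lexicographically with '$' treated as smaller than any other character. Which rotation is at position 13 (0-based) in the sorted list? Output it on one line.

Answer: Dba1CD2DD$2b1C2Dbbb1aDa

Derivation:
All 23 rotations (rotation i = S[i:]+S[:i]):
  rot[0] = 2b1C2Dbbb1aDaDba1CD2DD$
  rot[1] = b1C2Dbbb1aDaDba1CD2DD$2
  rot[2] = 1C2Dbbb1aDaDba1CD2DD$2b
  rot[3] = C2Dbbb1aDaDba1CD2DD$2b1
  rot[4] = 2Dbbb1aDaDba1CD2DD$2b1C
  rot[5] = Dbbb1aDaDba1CD2DD$2b1C2
  rot[6] = bbb1aDaDba1CD2DD$2b1C2D
  rot[7] = bb1aDaDba1CD2DD$2b1C2Db
  rot[8] = b1aDaDba1CD2DD$2b1C2Dbb
  rot[9] = 1aDaDba1CD2DD$2b1C2Dbbb
  rot[10] = aDaDba1CD2DD$2b1C2Dbbb1
  rot[11] = DaDba1CD2DD$2b1C2Dbbb1a
  rot[12] = aDba1CD2DD$2b1C2Dbbb1aD
  rot[13] = Dba1CD2DD$2b1C2Dbbb1aDa
  rot[14] = ba1CD2DD$2b1C2Dbbb1aDaD
  rot[15] = a1CD2DD$2b1C2Dbbb1aDaDb
  rot[16] = 1CD2DD$2b1C2Dbbb1aDaDba
  rot[17] = CD2DD$2b1C2Dbbb1aDaDba1
  rot[18] = D2DD$2b1C2Dbbb1aDaDba1C
  rot[19] = 2DD$2b1C2Dbbb1aDaDba1CD
  rot[20] = DD$2b1C2Dbbb1aDaDba1CD2
  rot[21] = D$2b1C2Dbbb1aDaDba1CD2D
  rot[22] = $2b1C2Dbbb1aDaDba1CD2DD
Sorted (with $ < everything):
  sorted[0] = $2b1C2Dbbb1aDaDba1CD2DD
  sorted[1] = 1C2Dbbb1aDaDba1CD2DD$2b
  sorted[2] = 1CD2DD$2b1C2Dbbb1aDaDba
  sorted[3] = 1aDaDba1CD2DD$2b1C2Dbbb
  sorted[4] = 2DD$2b1C2Dbbb1aDaDba1CD
  sorted[5] = 2Dbbb1aDaDba1CD2DD$2b1C
  sorted[6] = 2b1C2Dbbb1aDaDba1CD2DD$
  sorted[7] = C2Dbbb1aDaDba1CD2DD$2b1
  sorted[8] = CD2DD$2b1C2Dbbb1aDaDba1
  sorted[9] = D$2b1C2Dbbb1aDaDba1CD2D
  sorted[10] = D2DD$2b1C2Dbbb1aDaDba1C
  sorted[11] = DD$2b1C2Dbbb1aDaDba1CD2
  sorted[12] = DaDba1CD2DD$2b1C2Dbbb1a
  sorted[13] = Dba1CD2DD$2b1C2Dbbb1aDa
  sorted[14] = Dbbb1aDaDba1CD2DD$2b1C2
  sorted[15] = a1CD2DD$2b1C2Dbbb1aDaDb
  sorted[16] = aDaDba1CD2DD$2b1C2Dbbb1
  sorted[17] = aDba1CD2DD$2b1C2Dbbb1aD
  sorted[18] = b1C2Dbbb1aDaDba1CD2DD$2
  sorted[19] = b1aDaDba1CD2DD$2b1C2Dbb
  sorted[20] = ba1CD2DD$2b1C2Dbbb1aDaD
  sorted[21] = bb1aDaDba1CD2DD$2b1C2Db
  sorted[22] = bbb1aDaDba1CD2DD$2b1C2D
sorted[13] = Dba1CD2DD$2b1C2Dbbb1aDa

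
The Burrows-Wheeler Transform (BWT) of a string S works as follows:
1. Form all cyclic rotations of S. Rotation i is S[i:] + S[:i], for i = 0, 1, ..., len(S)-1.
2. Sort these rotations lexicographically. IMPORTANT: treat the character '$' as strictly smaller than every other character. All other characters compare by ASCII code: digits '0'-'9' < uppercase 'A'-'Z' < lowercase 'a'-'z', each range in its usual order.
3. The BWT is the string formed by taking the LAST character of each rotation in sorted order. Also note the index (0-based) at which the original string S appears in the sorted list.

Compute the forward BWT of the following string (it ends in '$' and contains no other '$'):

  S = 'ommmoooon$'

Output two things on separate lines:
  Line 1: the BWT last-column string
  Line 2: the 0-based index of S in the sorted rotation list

Answer: nommo$ooom
5

Derivation:
All 10 rotations (rotation i = S[i:]+S[:i]):
  rot[0] = ommmoooon$
  rot[1] = mmmoooon$o
  rot[2] = mmoooon$om
  rot[3] = moooon$omm
  rot[4] = oooon$ommm
  rot[5] = ooon$ommmo
  rot[6] = oon$ommmoo
  rot[7] = on$ommmooo
  rot[8] = n$ommmoooo
  rot[9] = $ommmoooon
Sorted (with $ < everything):
  sorted[0] = $ommmoooon  (last char: 'n')
  sorted[1] = mmmoooon$o  (last char: 'o')
  sorted[2] = mmoooon$om  (last char: 'm')
  sorted[3] = moooon$omm  (last char: 'm')
  sorted[4] = n$ommmoooo  (last char: 'o')
  sorted[5] = ommmoooon$  (last char: '$')
  sorted[6] = on$ommmooo  (last char: 'o')
  sorted[7] = oon$ommmoo  (last char: 'o')
  sorted[8] = ooon$ommmo  (last char: 'o')
  sorted[9] = oooon$ommm  (last char: 'm')
Last column: nommo$ooom
Original string S is at sorted index 5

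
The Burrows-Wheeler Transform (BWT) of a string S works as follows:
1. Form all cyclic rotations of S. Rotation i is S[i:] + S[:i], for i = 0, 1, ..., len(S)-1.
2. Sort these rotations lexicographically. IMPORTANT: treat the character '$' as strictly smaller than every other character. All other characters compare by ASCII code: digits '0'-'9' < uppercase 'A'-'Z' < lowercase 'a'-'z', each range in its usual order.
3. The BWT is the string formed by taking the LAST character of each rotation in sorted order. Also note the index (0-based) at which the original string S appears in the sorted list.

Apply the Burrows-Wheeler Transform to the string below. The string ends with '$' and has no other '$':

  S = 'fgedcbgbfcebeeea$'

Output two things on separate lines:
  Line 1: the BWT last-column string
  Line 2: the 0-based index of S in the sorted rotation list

All 17 rotations (rotation i = S[i:]+S[:i]):
  rot[0] = fgedcbgbfcebeeea$
  rot[1] = gedcbgbfcebeeea$f
  rot[2] = edcbgbfcebeeea$fg
  rot[3] = dcbgbfcebeeea$fge
  rot[4] = cbgbfcebeeea$fged
  rot[5] = bgbfcebeeea$fgedc
  rot[6] = gbfcebeeea$fgedcb
  rot[7] = bfcebeeea$fgedcbg
  rot[8] = fcebeeea$fgedcbgb
  rot[9] = cebeeea$fgedcbgbf
  rot[10] = ebeeea$fgedcbgbfc
  rot[11] = beeea$fgedcbgbfce
  rot[12] = eeea$fgedcbgbfceb
  rot[13] = eea$fgedcbgbfcebe
  rot[14] = ea$fgedcbgbfcebee
  rot[15] = a$fgedcbgbfcebeee
  rot[16] = $fgedcbgbfcebeeea
Sorted (with $ < everything):
  sorted[0] = $fgedcbgbfcebeeea  (last char: 'a')
  sorted[1] = a$fgedcbgbfcebeee  (last char: 'e')
  sorted[2] = beeea$fgedcbgbfce  (last char: 'e')
  sorted[3] = bfcebeeea$fgedcbg  (last char: 'g')
  sorted[4] = bgbfcebeeea$fgedc  (last char: 'c')
  sorted[5] = cbgbfcebeeea$fged  (last char: 'd')
  sorted[6] = cebeeea$fgedcbgbf  (last char: 'f')
  sorted[7] = dcbgbfcebeeea$fge  (last char: 'e')
  sorted[8] = ea$fgedcbgbfcebee  (last char: 'e')
  sorted[9] = ebeeea$fgedcbgbfc  (last char: 'c')
  sorted[10] = edcbgbfcebeeea$fg  (last char: 'g')
  sorted[11] = eea$fgedcbgbfcebe  (last char: 'e')
  sorted[12] = eeea$fgedcbgbfceb  (last char: 'b')
  sorted[13] = fcebeeea$fgedcbgb  (last char: 'b')
  sorted[14] = fgedcbgbfcebeeea$  (last char: '$')
  sorted[15] = gbfcebeeea$fgedcb  (last char: 'b')
  sorted[16] = gedcbgbfcebeeea$f  (last char: 'f')
Last column: aeegcdfeecgebb$bf
Original string S is at sorted index 14

Answer: aeegcdfeecgebb$bf
14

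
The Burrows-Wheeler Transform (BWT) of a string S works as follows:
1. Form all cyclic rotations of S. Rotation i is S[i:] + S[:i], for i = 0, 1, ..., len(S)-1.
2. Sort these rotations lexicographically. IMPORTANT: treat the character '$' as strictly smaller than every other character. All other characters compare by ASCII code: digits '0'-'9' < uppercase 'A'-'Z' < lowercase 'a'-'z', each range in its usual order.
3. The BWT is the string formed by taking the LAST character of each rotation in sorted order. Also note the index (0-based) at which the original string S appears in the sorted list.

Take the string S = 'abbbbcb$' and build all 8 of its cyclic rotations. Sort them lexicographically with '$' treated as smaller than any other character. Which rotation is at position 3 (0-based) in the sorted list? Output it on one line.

All 8 rotations (rotation i = S[i:]+S[:i]):
  rot[0] = abbbbcb$
  rot[1] = bbbbcb$a
  rot[2] = bbbcb$ab
  rot[3] = bbcb$abb
  rot[4] = bcb$abbb
  rot[5] = cb$abbbb
  rot[6] = b$abbbbc
  rot[7] = $abbbbcb
Sorted (with $ < everything):
  sorted[0] = $abbbbcb
  sorted[1] = abbbbcb$
  sorted[2] = b$abbbbc
  sorted[3] = bbbbcb$a
  sorted[4] = bbbcb$ab
  sorted[5] = bbcb$abb
  sorted[6] = bcb$abbb
  sorted[7] = cb$abbbb
sorted[3] = bbbbcb$a

Answer: bbbbcb$a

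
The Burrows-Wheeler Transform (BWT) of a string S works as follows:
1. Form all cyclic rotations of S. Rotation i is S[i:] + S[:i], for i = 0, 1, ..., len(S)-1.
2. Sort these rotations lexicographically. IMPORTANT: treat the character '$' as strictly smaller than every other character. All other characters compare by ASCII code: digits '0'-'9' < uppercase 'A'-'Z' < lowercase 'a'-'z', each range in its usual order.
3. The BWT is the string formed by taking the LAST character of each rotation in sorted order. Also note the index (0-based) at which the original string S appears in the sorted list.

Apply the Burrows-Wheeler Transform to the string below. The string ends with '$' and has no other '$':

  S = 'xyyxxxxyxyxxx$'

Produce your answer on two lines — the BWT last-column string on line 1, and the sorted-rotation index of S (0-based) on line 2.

All 14 rotations (rotation i = S[i:]+S[:i]):
  rot[0] = xyyxxxxyxyxxx$
  rot[1] = yyxxxxyxyxxx$x
  rot[2] = yxxxxyxyxxx$xy
  rot[3] = xxxxyxyxxx$xyy
  rot[4] = xxxyxyxxx$xyyx
  rot[5] = xxyxyxxx$xyyxx
  rot[6] = xyxyxxx$xyyxxx
  rot[7] = yxyxxx$xyyxxxx
  rot[8] = xyxxx$xyyxxxxy
  rot[9] = yxxx$xyyxxxxyx
  rot[10] = xxx$xyyxxxxyxy
  rot[11] = xx$xyyxxxxyxyx
  rot[12] = x$xyyxxxxyxyxx
  rot[13] = $xyyxxxxyxyxxx
Sorted (with $ < everything):
  sorted[0] = $xyyxxxxyxyxxx  (last char: 'x')
  sorted[1] = x$xyyxxxxyxyxx  (last char: 'x')
  sorted[2] = xx$xyyxxxxyxyx  (last char: 'x')
  sorted[3] = xxx$xyyxxxxyxy  (last char: 'y')
  sorted[4] = xxxxyxyxxx$xyy  (last char: 'y')
  sorted[5] = xxxyxyxxx$xyyx  (last char: 'x')
  sorted[6] = xxyxyxxx$xyyxx  (last char: 'x')
  sorted[7] = xyxxx$xyyxxxxy  (last char: 'y')
  sorted[8] = xyxyxxx$xyyxxx  (last char: 'x')
  sorted[9] = xyyxxxxyxyxxx$  (last char: '$')
  sorted[10] = yxxx$xyyxxxxyx  (last char: 'x')
  sorted[11] = yxxxxyxyxxx$xy  (last char: 'y')
  sorted[12] = yxyxxx$xyyxxxx  (last char: 'x')
  sorted[13] = yyxxxxyxyxxx$x  (last char: 'x')
Last column: xxxyyxxyx$xyxx
Original string S is at sorted index 9

Answer: xxxyyxxyx$xyxx
9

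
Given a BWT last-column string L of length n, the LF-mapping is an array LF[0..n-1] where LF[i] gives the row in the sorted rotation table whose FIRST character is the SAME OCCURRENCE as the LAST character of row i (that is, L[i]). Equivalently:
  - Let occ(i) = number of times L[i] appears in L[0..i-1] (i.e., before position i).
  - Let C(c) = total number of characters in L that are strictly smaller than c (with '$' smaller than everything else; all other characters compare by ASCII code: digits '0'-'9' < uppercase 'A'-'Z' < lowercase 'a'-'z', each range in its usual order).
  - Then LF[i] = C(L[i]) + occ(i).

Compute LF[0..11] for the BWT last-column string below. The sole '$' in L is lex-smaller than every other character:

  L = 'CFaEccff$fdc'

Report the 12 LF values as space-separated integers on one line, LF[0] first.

Char counts: '$':1, 'C':1, 'E':1, 'F':1, 'a':1, 'c':3, 'd':1, 'f':3
C (first-col start): C('$')=0, C('C')=1, C('E')=2, C('F')=3, C('a')=4, C('c')=5, C('d')=8, C('f')=9
L[0]='C': occ=0, LF[0]=C('C')+0=1+0=1
L[1]='F': occ=0, LF[1]=C('F')+0=3+0=3
L[2]='a': occ=0, LF[2]=C('a')+0=4+0=4
L[3]='E': occ=0, LF[3]=C('E')+0=2+0=2
L[4]='c': occ=0, LF[4]=C('c')+0=5+0=5
L[5]='c': occ=1, LF[5]=C('c')+1=5+1=6
L[6]='f': occ=0, LF[6]=C('f')+0=9+0=9
L[7]='f': occ=1, LF[7]=C('f')+1=9+1=10
L[8]='$': occ=0, LF[8]=C('$')+0=0+0=0
L[9]='f': occ=2, LF[9]=C('f')+2=9+2=11
L[10]='d': occ=0, LF[10]=C('d')+0=8+0=8
L[11]='c': occ=2, LF[11]=C('c')+2=5+2=7

Answer: 1 3 4 2 5 6 9 10 0 11 8 7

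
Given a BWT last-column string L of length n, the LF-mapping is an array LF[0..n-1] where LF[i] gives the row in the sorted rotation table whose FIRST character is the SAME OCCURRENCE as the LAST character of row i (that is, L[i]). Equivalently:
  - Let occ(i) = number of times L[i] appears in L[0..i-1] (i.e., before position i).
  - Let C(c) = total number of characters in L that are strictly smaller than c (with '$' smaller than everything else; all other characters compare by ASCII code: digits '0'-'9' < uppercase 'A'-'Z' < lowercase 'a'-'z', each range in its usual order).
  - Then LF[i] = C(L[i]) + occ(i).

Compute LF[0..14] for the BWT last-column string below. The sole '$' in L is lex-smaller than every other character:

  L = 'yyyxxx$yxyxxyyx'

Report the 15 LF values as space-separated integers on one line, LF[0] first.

Char counts: '$':1, 'x':7, 'y':7
C (first-col start): C('$')=0, C('x')=1, C('y')=8
L[0]='y': occ=0, LF[0]=C('y')+0=8+0=8
L[1]='y': occ=1, LF[1]=C('y')+1=8+1=9
L[2]='y': occ=2, LF[2]=C('y')+2=8+2=10
L[3]='x': occ=0, LF[3]=C('x')+0=1+0=1
L[4]='x': occ=1, LF[4]=C('x')+1=1+1=2
L[5]='x': occ=2, LF[5]=C('x')+2=1+2=3
L[6]='$': occ=0, LF[6]=C('$')+0=0+0=0
L[7]='y': occ=3, LF[7]=C('y')+3=8+3=11
L[8]='x': occ=3, LF[8]=C('x')+3=1+3=4
L[9]='y': occ=4, LF[9]=C('y')+4=8+4=12
L[10]='x': occ=4, LF[10]=C('x')+4=1+4=5
L[11]='x': occ=5, LF[11]=C('x')+5=1+5=6
L[12]='y': occ=5, LF[12]=C('y')+5=8+5=13
L[13]='y': occ=6, LF[13]=C('y')+6=8+6=14
L[14]='x': occ=6, LF[14]=C('x')+6=1+6=7

Answer: 8 9 10 1 2 3 0 11 4 12 5 6 13 14 7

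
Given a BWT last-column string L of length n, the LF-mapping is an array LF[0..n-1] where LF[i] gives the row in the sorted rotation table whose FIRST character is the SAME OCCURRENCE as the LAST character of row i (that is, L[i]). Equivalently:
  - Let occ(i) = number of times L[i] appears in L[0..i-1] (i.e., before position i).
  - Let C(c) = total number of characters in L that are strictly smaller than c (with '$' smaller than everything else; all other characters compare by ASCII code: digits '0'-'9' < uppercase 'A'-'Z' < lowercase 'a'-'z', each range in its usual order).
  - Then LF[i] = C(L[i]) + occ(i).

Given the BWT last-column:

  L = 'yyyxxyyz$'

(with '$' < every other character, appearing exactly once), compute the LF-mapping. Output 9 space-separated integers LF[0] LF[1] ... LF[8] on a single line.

Char counts: '$':1, 'x':2, 'y':5, 'z':1
C (first-col start): C('$')=0, C('x')=1, C('y')=3, C('z')=8
L[0]='y': occ=0, LF[0]=C('y')+0=3+0=3
L[1]='y': occ=1, LF[1]=C('y')+1=3+1=4
L[2]='y': occ=2, LF[2]=C('y')+2=3+2=5
L[3]='x': occ=0, LF[3]=C('x')+0=1+0=1
L[4]='x': occ=1, LF[4]=C('x')+1=1+1=2
L[5]='y': occ=3, LF[5]=C('y')+3=3+3=6
L[6]='y': occ=4, LF[6]=C('y')+4=3+4=7
L[7]='z': occ=0, LF[7]=C('z')+0=8+0=8
L[8]='$': occ=0, LF[8]=C('$')+0=0+0=0

Answer: 3 4 5 1 2 6 7 8 0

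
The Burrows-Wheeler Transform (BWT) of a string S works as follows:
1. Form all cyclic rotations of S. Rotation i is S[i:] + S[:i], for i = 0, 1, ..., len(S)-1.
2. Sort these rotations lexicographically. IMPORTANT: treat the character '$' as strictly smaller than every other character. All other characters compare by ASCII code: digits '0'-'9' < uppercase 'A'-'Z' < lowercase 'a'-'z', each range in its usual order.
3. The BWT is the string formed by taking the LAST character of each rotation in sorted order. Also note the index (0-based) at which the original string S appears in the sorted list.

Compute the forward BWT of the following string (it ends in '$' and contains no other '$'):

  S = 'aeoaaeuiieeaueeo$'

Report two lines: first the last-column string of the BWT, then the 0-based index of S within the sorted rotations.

Answer: oo$aeeiueaaiueeae
2

Derivation:
All 17 rotations (rotation i = S[i:]+S[:i]):
  rot[0] = aeoaaeuiieeaueeo$
  rot[1] = eoaaeuiieeaueeo$a
  rot[2] = oaaeuiieeaueeo$ae
  rot[3] = aaeuiieeaueeo$aeo
  rot[4] = aeuiieeaueeo$aeoa
  rot[5] = euiieeaueeo$aeoaa
  rot[6] = uiieeaueeo$aeoaae
  rot[7] = iieeaueeo$aeoaaeu
  rot[8] = ieeaueeo$aeoaaeui
  rot[9] = eeaueeo$aeoaaeuii
  rot[10] = eaueeo$aeoaaeuiie
  rot[11] = aueeo$aeoaaeuiiee
  rot[12] = ueeo$aeoaaeuiieea
  rot[13] = eeo$aeoaaeuiieeau
  rot[14] = eo$aeoaaeuiieeaue
  rot[15] = o$aeoaaeuiieeauee
  rot[16] = $aeoaaeuiieeaueeo
Sorted (with $ < everything):
  sorted[0] = $aeoaaeuiieeaueeo  (last char: 'o')
  sorted[1] = aaeuiieeaueeo$aeo  (last char: 'o')
  sorted[2] = aeoaaeuiieeaueeo$  (last char: '$')
  sorted[3] = aeuiieeaueeo$aeoa  (last char: 'a')
  sorted[4] = aueeo$aeoaaeuiiee  (last char: 'e')
  sorted[5] = eaueeo$aeoaaeuiie  (last char: 'e')
  sorted[6] = eeaueeo$aeoaaeuii  (last char: 'i')
  sorted[7] = eeo$aeoaaeuiieeau  (last char: 'u')
  sorted[8] = eo$aeoaaeuiieeaue  (last char: 'e')
  sorted[9] = eoaaeuiieeaueeo$a  (last char: 'a')
  sorted[10] = euiieeaueeo$aeoaa  (last char: 'a')
  sorted[11] = ieeaueeo$aeoaaeui  (last char: 'i')
  sorted[12] = iieeaueeo$aeoaaeu  (last char: 'u')
  sorted[13] = o$aeoaaeuiieeauee  (last char: 'e')
  sorted[14] = oaaeuiieeaueeo$ae  (last char: 'e')
  sorted[15] = ueeo$aeoaaeuiieea  (last char: 'a')
  sorted[16] = uiieeaueeo$aeoaae  (last char: 'e')
Last column: oo$aeeiueaaiueeae
Original string S is at sorted index 2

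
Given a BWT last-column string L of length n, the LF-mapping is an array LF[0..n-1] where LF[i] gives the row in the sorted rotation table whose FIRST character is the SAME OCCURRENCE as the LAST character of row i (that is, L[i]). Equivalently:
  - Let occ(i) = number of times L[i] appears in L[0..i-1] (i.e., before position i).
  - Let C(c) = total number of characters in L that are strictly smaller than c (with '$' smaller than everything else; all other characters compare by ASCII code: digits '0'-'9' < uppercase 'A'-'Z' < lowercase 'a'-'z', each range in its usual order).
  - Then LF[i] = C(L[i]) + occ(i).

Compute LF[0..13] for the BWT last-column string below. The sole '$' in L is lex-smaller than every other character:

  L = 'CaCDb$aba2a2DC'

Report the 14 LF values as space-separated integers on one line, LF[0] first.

Answer: 3 8 4 6 12 0 9 13 10 1 11 2 7 5

Derivation:
Char counts: '$':1, '2':2, 'C':3, 'D':2, 'a':4, 'b':2
C (first-col start): C('$')=0, C('2')=1, C('C')=3, C('D')=6, C('a')=8, C('b')=12
L[0]='C': occ=0, LF[0]=C('C')+0=3+0=3
L[1]='a': occ=0, LF[1]=C('a')+0=8+0=8
L[2]='C': occ=1, LF[2]=C('C')+1=3+1=4
L[3]='D': occ=0, LF[3]=C('D')+0=6+0=6
L[4]='b': occ=0, LF[4]=C('b')+0=12+0=12
L[5]='$': occ=0, LF[5]=C('$')+0=0+0=0
L[6]='a': occ=1, LF[6]=C('a')+1=8+1=9
L[7]='b': occ=1, LF[7]=C('b')+1=12+1=13
L[8]='a': occ=2, LF[8]=C('a')+2=8+2=10
L[9]='2': occ=0, LF[9]=C('2')+0=1+0=1
L[10]='a': occ=3, LF[10]=C('a')+3=8+3=11
L[11]='2': occ=1, LF[11]=C('2')+1=1+1=2
L[12]='D': occ=1, LF[12]=C('D')+1=6+1=7
L[13]='C': occ=2, LF[13]=C('C')+2=3+2=5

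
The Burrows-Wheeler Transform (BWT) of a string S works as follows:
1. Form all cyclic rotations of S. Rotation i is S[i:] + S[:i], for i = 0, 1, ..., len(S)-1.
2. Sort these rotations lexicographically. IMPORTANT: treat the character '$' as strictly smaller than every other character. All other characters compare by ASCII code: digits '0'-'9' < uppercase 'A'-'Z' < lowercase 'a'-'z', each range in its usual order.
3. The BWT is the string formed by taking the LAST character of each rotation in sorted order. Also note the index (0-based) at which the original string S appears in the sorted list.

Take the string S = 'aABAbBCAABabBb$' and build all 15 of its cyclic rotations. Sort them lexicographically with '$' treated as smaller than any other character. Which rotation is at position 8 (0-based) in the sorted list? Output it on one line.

Answer: Bb$aABAbBCAABab

Derivation:
All 15 rotations (rotation i = S[i:]+S[:i]):
  rot[0] = aABAbBCAABabBb$
  rot[1] = ABAbBCAABabBb$a
  rot[2] = BAbBCAABabBb$aA
  rot[3] = AbBCAABabBb$aAB
  rot[4] = bBCAABabBb$aABA
  rot[5] = BCAABabBb$aABAb
  rot[6] = CAABabBb$aABAbB
  rot[7] = AABabBb$aABAbBC
  rot[8] = ABabBb$aABAbBCA
  rot[9] = BabBb$aABAbBCAA
  rot[10] = abBb$aABAbBCAAB
  rot[11] = bBb$aABAbBCAABa
  rot[12] = Bb$aABAbBCAABab
  rot[13] = b$aABAbBCAABabB
  rot[14] = $aABAbBCAABabBb
Sorted (with $ < everything):
  sorted[0] = $aABAbBCAABabBb
  sorted[1] = AABabBb$aABAbBC
  sorted[2] = ABAbBCAABabBb$a
  sorted[3] = ABabBb$aABAbBCA
  sorted[4] = AbBCAABabBb$aAB
  sorted[5] = BAbBCAABabBb$aA
  sorted[6] = BCAABabBb$aABAb
  sorted[7] = BabBb$aABAbBCAA
  sorted[8] = Bb$aABAbBCAABab
  sorted[9] = CAABabBb$aABAbB
  sorted[10] = aABAbBCAABabBb$
  sorted[11] = abBb$aABAbBCAAB
  sorted[12] = b$aABAbBCAABabB
  sorted[13] = bBCAABabBb$aABA
  sorted[14] = bBb$aABAbBCAABa
sorted[8] = Bb$aABAbBCAABab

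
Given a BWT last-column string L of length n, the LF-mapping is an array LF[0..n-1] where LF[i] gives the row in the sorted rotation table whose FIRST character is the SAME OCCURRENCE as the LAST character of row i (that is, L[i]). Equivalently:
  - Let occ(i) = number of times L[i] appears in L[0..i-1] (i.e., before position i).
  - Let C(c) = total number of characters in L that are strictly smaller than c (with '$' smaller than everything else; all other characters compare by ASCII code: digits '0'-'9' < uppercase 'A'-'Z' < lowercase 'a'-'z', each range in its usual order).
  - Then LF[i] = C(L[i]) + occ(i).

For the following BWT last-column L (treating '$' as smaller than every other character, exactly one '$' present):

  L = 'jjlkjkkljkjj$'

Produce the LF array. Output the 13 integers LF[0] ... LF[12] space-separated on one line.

Answer: 1 2 11 7 3 8 9 12 4 10 5 6 0

Derivation:
Char counts: '$':1, 'j':6, 'k':4, 'l':2
C (first-col start): C('$')=0, C('j')=1, C('k')=7, C('l')=11
L[0]='j': occ=0, LF[0]=C('j')+0=1+0=1
L[1]='j': occ=1, LF[1]=C('j')+1=1+1=2
L[2]='l': occ=0, LF[2]=C('l')+0=11+0=11
L[3]='k': occ=0, LF[3]=C('k')+0=7+0=7
L[4]='j': occ=2, LF[4]=C('j')+2=1+2=3
L[5]='k': occ=1, LF[5]=C('k')+1=7+1=8
L[6]='k': occ=2, LF[6]=C('k')+2=7+2=9
L[7]='l': occ=1, LF[7]=C('l')+1=11+1=12
L[8]='j': occ=3, LF[8]=C('j')+3=1+3=4
L[9]='k': occ=3, LF[9]=C('k')+3=7+3=10
L[10]='j': occ=4, LF[10]=C('j')+4=1+4=5
L[11]='j': occ=5, LF[11]=C('j')+5=1+5=6
L[12]='$': occ=0, LF[12]=C('$')+0=0+0=0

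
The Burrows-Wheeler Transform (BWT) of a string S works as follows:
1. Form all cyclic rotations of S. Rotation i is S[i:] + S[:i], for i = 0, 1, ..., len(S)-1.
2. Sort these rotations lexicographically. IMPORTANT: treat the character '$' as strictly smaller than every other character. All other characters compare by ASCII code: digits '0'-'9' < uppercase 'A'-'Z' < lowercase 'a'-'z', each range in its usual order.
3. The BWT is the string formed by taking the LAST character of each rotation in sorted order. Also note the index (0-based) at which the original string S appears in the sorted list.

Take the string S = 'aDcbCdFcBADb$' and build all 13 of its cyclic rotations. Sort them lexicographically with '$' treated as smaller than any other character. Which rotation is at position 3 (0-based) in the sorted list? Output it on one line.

All 13 rotations (rotation i = S[i:]+S[:i]):
  rot[0] = aDcbCdFcBADb$
  rot[1] = DcbCdFcBADb$a
  rot[2] = cbCdFcBADb$aD
  rot[3] = bCdFcBADb$aDc
  rot[4] = CdFcBADb$aDcb
  rot[5] = dFcBADb$aDcbC
  rot[6] = FcBADb$aDcbCd
  rot[7] = cBADb$aDcbCdF
  rot[8] = BADb$aDcbCdFc
  rot[9] = ADb$aDcbCdFcB
  rot[10] = Db$aDcbCdFcBA
  rot[11] = b$aDcbCdFcBAD
  rot[12] = $aDcbCdFcBADb
Sorted (with $ < everything):
  sorted[0] = $aDcbCdFcBADb
  sorted[1] = ADb$aDcbCdFcB
  sorted[2] = BADb$aDcbCdFc
  sorted[3] = CdFcBADb$aDcb
  sorted[4] = Db$aDcbCdFcBA
  sorted[5] = DcbCdFcBADb$a
  sorted[6] = FcBADb$aDcbCd
  sorted[7] = aDcbCdFcBADb$
  sorted[8] = b$aDcbCdFcBAD
  sorted[9] = bCdFcBADb$aDc
  sorted[10] = cBADb$aDcbCdF
  sorted[11] = cbCdFcBADb$aD
  sorted[12] = dFcBADb$aDcbC
sorted[3] = CdFcBADb$aDcb

Answer: CdFcBADb$aDcb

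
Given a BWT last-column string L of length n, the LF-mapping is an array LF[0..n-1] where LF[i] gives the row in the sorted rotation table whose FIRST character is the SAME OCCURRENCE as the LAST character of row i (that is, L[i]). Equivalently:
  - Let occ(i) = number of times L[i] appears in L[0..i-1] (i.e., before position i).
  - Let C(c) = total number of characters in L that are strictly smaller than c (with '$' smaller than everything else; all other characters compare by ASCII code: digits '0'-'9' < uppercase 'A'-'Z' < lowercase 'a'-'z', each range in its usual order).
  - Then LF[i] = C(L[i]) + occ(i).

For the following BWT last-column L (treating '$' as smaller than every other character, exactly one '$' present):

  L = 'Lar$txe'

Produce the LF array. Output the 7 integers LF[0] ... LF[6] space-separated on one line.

Char counts: '$':1, 'L':1, 'a':1, 'e':1, 'r':1, 't':1, 'x':1
C (first-col start): C('$')=0, C('L')=1, C('a')=2, C('e')=3, C('r')=4, C('t')=5, C('x')=6
L[0]='L': occ=0, LF[0]=C('L')+0=1+0=1
L[1]='a': occ=0, LF[1]=C('a')+0=2+0=2
L[2]='r': occ=0, LF[2]=C('r')+0=4+0=4
L[3]='$': occ=0, LF[3]=C('$')+0=0+0=0
L[4]='t': occ=0, LF[4]=C('t')+0=5+0=5
L[5]='x': occ=0, LF[5]=C('x')+0=6+0=6
L[6]='e': occ=0, LF[6]=C('e')+0=3+0=3

Answer: 1 2 4 0 5 6 3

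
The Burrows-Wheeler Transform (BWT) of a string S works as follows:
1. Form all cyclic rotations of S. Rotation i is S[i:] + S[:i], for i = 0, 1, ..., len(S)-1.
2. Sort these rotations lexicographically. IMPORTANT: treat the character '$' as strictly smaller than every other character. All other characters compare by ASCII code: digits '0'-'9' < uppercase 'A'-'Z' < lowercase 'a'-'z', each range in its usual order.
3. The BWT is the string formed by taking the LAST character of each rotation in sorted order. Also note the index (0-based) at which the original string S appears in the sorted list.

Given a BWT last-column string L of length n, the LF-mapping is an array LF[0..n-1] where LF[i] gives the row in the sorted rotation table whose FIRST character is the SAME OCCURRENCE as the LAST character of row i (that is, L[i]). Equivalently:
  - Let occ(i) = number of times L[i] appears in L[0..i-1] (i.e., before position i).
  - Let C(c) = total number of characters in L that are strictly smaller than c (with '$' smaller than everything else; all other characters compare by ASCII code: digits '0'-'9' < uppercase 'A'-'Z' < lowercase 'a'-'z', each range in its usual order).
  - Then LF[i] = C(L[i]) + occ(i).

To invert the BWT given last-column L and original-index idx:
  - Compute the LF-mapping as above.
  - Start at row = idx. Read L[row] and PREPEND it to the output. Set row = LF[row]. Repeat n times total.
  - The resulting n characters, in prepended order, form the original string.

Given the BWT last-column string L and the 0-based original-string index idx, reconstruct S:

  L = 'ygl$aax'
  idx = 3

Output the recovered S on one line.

LF mapping: 6 3 4 0 1 2 5
Walk LF starting at row 3, prepending L[row]:
  step 1: row=3, L[3]='$', prepend. Next row=LF[3]=0
  step 2: row=0, L[0]='y', prepend. Next row=LF[0]=6
  step 3: row=6, L[6]='x', prepend. Next row=LF[6]=5
  step 4: row=5, L[5]='a', prepend. Next row=LF[5]=2
  step 5: row=2, L[2]='l', prepend. Next row=LF[2]=4
  step 6: row=4, L[4]='a', prepend. Next row=LF[4]=1
  step 7: row=1, L[1]='g', prepend. Next row=LF[1]=3
Reversed output: galaxy$

Answer: galaxy$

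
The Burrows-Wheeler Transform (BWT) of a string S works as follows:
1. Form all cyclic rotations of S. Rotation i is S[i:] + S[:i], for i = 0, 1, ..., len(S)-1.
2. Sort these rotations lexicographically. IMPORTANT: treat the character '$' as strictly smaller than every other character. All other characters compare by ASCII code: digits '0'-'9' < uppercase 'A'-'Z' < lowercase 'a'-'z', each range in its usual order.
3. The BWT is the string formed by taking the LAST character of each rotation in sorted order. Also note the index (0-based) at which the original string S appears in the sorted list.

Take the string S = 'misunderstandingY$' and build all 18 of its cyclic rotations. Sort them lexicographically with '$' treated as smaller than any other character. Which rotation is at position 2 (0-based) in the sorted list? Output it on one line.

Answer: andingY$misunderst

Derivation:
All 18 rotations (rotation i = S[i:]+S[:i]):
  rot[0] = misunderstandingY$
  rot[1] = isunderstandingY$m
  rot[2] = sunderstandingY$mi
  rot[3] = understandingY$mis
  rot[4] = nderstandingY$misu
  rot[5] = derstandingY$misun
  rot[6] = erstandingY$misund
  rot[7] = rstandingY$misunde
  rot[8] = standingY$misunder
  rot[9] = tandingY$misunders
  rot[10] = andingY$misunderst
  rot[11] = ndingY$misundersta
  rot[12] = dingY$misunderstan
  rot[13] = ingY$misunderstand
  rot[14] = ngY$misunderstandi
  rot[15] = gY$misunderstandin
  rot[16] = Y$misunderstanding
  rot[17] = $misunderstandingY
Sorted (with $ < everything):
  sorted[0] = $misunderstandingY
  sorted[1] = Y$misunderstanding
  sorted[2] = andingY$misunderst
  sorted[3] = derstandingY$misun
  sorted[4] = dingY$misunderstan
  sorted[5] = erstandingY$misund
  sorted[6] = gY$misunderstandin
  sorted[7] = ingY$misunderstand
  sorted[8] = isunderstandingY$m
  sorted[9] = misunderstandingY$
  sorted[10] = nderstandingY$misu
  sorted[11] = ndingY$misundersta
  sorted[12] = ngY$misunderstandi
  sorted[13] = rstandingY$misunde
  sorted[14] = standingY$misunder
  sorted[15] = sunderstandingY$mi
  sorted[16] = tandingY$misunders
  sorted[17] = understandingY$mis
sorted[2] = andingY$misunderst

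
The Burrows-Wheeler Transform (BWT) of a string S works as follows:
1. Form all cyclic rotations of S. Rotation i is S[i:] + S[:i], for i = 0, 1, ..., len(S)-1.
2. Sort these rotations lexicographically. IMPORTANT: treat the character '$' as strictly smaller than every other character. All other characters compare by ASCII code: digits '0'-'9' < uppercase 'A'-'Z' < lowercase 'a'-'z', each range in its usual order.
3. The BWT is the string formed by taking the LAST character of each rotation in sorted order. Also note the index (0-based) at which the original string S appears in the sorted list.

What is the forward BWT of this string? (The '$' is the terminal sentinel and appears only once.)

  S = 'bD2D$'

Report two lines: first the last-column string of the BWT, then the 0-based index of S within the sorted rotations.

All 5 rotations (rotation i = S[i:]+S[:i]):
  rot[0] = bD2D$
  rot[1] = D2D$b
  rot[2] = 2D$bD
  rot[3] = D$bD2
  rot[4] = $bD2D
Sorted (with $ < everything):
  sorted[0] = $bD2D  (last char: 'D')
  sorted[1] = 2D$bD  (last char: 'D')
  sorted[2] = D$bD2  (last char: '2')
  sorted[3] = D2D$b  (last char: 'b')
  sorted[4] = bD2D$  (last char: '$')
Last column: DD2b$
Original string S is at sorted index 4

Answer: DD2b$
4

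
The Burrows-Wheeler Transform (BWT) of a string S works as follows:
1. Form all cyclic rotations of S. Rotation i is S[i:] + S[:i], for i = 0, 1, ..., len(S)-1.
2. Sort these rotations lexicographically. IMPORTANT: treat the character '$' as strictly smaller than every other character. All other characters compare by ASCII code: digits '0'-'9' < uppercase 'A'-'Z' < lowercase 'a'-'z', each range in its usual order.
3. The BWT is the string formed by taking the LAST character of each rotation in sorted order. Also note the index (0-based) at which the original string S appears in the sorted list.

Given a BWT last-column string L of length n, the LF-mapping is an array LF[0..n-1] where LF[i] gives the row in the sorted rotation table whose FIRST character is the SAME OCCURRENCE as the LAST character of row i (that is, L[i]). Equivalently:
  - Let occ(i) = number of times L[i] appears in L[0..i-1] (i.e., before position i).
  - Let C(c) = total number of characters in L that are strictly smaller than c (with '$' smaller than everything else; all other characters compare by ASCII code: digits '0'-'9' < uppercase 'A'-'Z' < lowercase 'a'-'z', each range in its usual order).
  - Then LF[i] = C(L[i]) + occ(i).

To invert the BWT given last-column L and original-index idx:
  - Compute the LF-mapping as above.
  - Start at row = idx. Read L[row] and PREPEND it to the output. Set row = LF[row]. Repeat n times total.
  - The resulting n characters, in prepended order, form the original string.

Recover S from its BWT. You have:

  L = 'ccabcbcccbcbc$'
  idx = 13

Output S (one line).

Answer: ccccabbbccbcc$

Derivation:
LF mapping: 6 7 1 2 8 3 9 10 11 4 12 5 13 0
Walk LF starting at row 13, prepending L[row]:
  step 1: row=13, L[13]='$', prepend. Next row=LF[13]=0
  step 2: row=0, L[0]='c', prepend. Next row=LF[0]=6
  step 3: row=6, L[6]='c', prepend. Next row=LF[6]=9
  step 4: row=9, L[9]='b', prepend. Next row=LF[9]=4
  step 5: row=4, L[4]='c', prepend. Next row=LF[4]=8
  step 6: row=8, L[8]='c', prepend. Next row=LF[8]=11
  step 7: row=11, L[11]='b', prepend. Next row=LF[11]=5
  step 8: row=5, L[5]='b', prepend. Next row=LF[5]=3
  step 9: row=3, L[3]='b', prepend. Next row=LF[3]=2
  step 10: row=2, L[2]='a', prepend. Next row=LF[2]=1
  step 11: row=1, L[1]='c', prepend. Next row=LF[1]=7
  step 12: row=7, L[7]='c', prepend. Next row=LF[7]=10
  step 13: row=10, L[10]='c', prepend. Next row=LF[10]=12
  step 14: row=12, L[12]='c', prepend. Next row=LF[12]=13
Reversed output: ccccabbbccbcc$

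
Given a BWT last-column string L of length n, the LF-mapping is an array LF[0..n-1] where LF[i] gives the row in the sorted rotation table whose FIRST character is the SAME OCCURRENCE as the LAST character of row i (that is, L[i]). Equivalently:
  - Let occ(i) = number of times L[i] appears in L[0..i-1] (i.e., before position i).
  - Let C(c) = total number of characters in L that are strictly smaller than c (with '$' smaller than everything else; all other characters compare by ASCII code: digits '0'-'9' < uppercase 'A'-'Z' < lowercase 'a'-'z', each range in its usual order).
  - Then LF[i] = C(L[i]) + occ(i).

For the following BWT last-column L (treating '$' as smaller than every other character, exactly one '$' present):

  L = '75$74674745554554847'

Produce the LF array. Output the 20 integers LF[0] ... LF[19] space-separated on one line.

Char counts: '$':1, '4':6, '5':6, '6':1, '7':5, '8':1
C (first-col start): C('$')=0, C('4')=1, C('5')=7, C('6')=13, C('7')=14, C('8')=19
L[0]='7': occ=0, LF[0]=C('7')+0=14+0=14
L[1]='5': occ=0, LF[1]=C('5')+0=7+0=7
L[2]='$': occ=0, LF[2]=C('$')+0=0+0=0
L[3]='7': occ=1, LF[3]=C('7')+1=14+1=15
L[4]='4': occ=0, LF[4]=C('4')+0=1+0=1
L[5]='6': occ=0, LF[5]=C('6')+0=13+0=13
L[6]='7': occ=2, LF[6]=C('7')+2=14+2=16
L[7]='4': occ=1, LF[7]=C('4')+1=1+1=2
L[8]='7': occ=3, LF[8]=C('7')+3=14+3=17
L[9]='4': occ=2, LF[9]=C('4')+2=1+2=3
L[10]='5': occ=1, LF[10]=C('5')+1=7+1=8
L[11]='5': occ=2, LF[11]=C('5')+2=7+2=9
L[12]='5': occ=3, LF[12]=C('5')+3=7+3=10
L[13]='4': occ=3, LF[13]=C('4')+3=1+3=4
L[14]='5': occ=4, LF[14]=C('5')+4=7+4=11
L[15]='5': occ=5, LF[15]=C('5')+5=7+5=12
L[16]='4': occ=4, LF[16]=C('4')+4=1+4=5
L[17]='8': occ=0, LF[17]=C('8')+0=19+0=19
L[18]='4': occ=5, LF[18]=C('4')+5=1+5=6
L[19]='7': occ=4, LF[19]=C('7')+4=14+4=18

Answer: 14 7 0 15 1 13 16 2 17 3 8 9 10 4 11 12 5 19 6 18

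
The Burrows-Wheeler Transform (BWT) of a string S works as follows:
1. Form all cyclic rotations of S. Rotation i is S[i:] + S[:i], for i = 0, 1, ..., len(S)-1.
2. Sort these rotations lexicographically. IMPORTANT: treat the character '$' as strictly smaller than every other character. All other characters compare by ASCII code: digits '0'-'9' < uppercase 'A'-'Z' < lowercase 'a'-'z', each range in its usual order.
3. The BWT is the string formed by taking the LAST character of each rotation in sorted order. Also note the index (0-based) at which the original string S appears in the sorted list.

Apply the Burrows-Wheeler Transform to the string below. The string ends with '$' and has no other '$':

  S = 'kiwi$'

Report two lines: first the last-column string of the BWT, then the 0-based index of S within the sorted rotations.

All 5 rotations (rotation i = S[i:]+S[:i]):
  rot[0] = kiwi$
  rot[1] = iwi$k
  rot[2] = wi$ki
  rot[3] = i$kiw
  rot[4] = $kiwi
Sorted (with $ < everything):
  sorted[0] = $kiwi  (last char: 'i')
  sorted[1] = i$kiw  (last char: 'w')
  sorted[2] = iwi$k  (last char: 'k')
  sorted[3] = kiwi$  (last char: '$')
  sorted[4] = wi$ki  (last char: 'i')
Last column: iwk$i
Original string S is at sorted index 3

Answer: iwk$i
3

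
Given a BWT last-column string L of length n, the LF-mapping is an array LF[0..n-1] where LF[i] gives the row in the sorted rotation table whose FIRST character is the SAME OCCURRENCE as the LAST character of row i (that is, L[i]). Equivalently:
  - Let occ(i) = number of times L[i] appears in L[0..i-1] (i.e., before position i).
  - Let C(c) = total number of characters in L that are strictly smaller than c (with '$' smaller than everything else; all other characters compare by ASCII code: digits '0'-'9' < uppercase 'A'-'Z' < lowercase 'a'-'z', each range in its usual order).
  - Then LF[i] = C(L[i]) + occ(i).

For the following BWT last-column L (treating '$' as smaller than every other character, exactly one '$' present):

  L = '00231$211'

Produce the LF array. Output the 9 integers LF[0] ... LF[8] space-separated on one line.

Answer: 1 2 6 8 3 0 7 4 5

Derivation:
Char counts: '$':1, '0':2, '1':3, '2':2, '3':1
C (first-col start): C('$')=0, C('0')=1, C('1')=3, C('2')=6, C('3')=8
L[0]='0': occ=0, LF[0]=C('0')+0=1+0=1
L[1]='0': occ=1, LF[1]=C('0')+1=1+1=2
L[2]='2': occ=0, LF[2]=C('2')+0=6+0=6
L[3]='3': occ=0, LF[3]=C('3')+0=8+0=8
L[4]='1': occ=0, LF[4]=C('1')+0=3+0=3
L[5]='$': occ=0, LF[5]=C('$')+0=0+0=0
L[6]='2': occ=1, LF[6]=C('2')+1=6+1=7
L[7]='1': occ=1, LF[7]=C('1')+1=3+1=4
L[8]='1': occ=2, LF[8]=C('1')+2=3+2=5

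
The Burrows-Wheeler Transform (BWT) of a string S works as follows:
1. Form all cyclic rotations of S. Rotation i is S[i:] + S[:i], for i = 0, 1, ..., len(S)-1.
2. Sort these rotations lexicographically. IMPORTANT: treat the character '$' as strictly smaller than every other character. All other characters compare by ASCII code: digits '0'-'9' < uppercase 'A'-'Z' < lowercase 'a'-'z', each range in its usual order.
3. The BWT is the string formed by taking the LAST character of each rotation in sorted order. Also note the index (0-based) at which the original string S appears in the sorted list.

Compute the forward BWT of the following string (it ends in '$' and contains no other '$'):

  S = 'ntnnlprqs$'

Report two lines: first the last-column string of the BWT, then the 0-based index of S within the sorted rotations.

Answer: snnt$lrpqn
4

Derivation:
All 10 rotations (rotation i = S[i:]+S[:i]):
  rot[0] = ntnnlprqs$
  rot[1] = tnnlprqs$n
  rot[2] = nnlprqs$nt
  rot[3] = nlprqs$ntn
  rot[4] = lprqs$ntnn
  rot[5] = prqs$ntnnl
  rot[6] = rqs$ntnnlp
  rot[7] = qs$ntnnlpr
  rot[8] = s$ntnnlprq
  rot[9] = $ntnnlprqs
Sorted (with $ < everything):
  sorted[0] = $ntnnlprqs  (last char: 's')
  sorted[1] = lprqs$ntnn  (last char: 'n')
  sorted[2] = nlprqs$ntn  (last char: 'n')
  sorted[3] = nnlprqs$nt  (last char: 't')
  sorted[4] = ntnnlprqs$  (last char: '$')
  sorted[5] = prqs$ntnnl  (last char: 'l')
  sorted[6] = qs$ntnnlpr  (last char: 'r')
  sorted[7] = rqs$ntnnlp  (last char: 'p')
  sorted[8] = s$ntnnlprq  (last char: 'q')
  sorted[9] = tnnlprqs$n  (last char: 'n')
Last column: snnt$lrpqn
Original string S is at sorted index 4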